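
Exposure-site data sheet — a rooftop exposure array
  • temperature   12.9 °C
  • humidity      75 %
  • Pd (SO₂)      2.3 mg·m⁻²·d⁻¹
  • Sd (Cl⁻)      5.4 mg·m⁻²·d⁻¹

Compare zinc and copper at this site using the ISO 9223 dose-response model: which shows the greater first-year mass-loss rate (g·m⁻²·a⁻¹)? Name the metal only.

zinc: f(T) = -0.071·(T−10) [T>10 °C] = -0.2059
  sulphur-dioxide contribution → 0.4771 μm/a
  chloride contribution → 0.2496 μm/a
  total first-year rate 0.7268 μm/a
  mass loss = 0.7268 μm/a × 7.14 g/cm³ = 5.189 g·m⁻²·a⁻¹
copper: temperature factor f = -0.080·(2.9) = -0.2320
  sulphur-dioxide contribution → 0.4358 μm/a
  chloride contribution → 0.4525 μm/a
  total first-year rate 0.8883 μm/a
  mass loss = 0.8883 μm/a × 8.96 g/cm³ = 7.959 g·m⁻²·a⁻¹
Ordering by g·m⁻²·a⁻¹: copper (7.96) > zinc (5.19)

copper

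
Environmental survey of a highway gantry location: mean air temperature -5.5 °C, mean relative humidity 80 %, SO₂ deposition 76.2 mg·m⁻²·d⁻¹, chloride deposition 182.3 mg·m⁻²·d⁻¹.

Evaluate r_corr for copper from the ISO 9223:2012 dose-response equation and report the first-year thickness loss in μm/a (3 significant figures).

r_corr = 0.829 μm/a

copper: T≤10 °C ⇒ hinge +0.126·(-5.5−10) = -1.9530
  SO₂ term: 0.0053·76.2^0.26·exp(0.059·80-1.9530) = 0.2602
  Sd branch = 0.01025·Sd^0.27·e^(0.036·RH+0.049·T) = 0.5687 μm/a
  r_corr = 0.2602 + 0.5687 = 0.8289 μm/a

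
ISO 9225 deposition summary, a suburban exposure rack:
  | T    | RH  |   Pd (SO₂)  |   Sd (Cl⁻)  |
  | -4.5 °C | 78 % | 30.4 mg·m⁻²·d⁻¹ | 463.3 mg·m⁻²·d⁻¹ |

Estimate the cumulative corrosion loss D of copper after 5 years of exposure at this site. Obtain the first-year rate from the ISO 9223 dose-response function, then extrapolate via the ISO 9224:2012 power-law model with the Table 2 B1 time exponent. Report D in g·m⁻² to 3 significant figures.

D(5) = 24.2 g·m⁻²

copper: T≤10 °C ⇒ hinge +0.126·(-4.5−10) = -1.8270
  sulphur-dioxide contribution → 0.2065 μm/a
  chloride contribution → 0.7149 μm/a
  total first-year rate 0.9214 μm/a
Power-law: D(5) = r_corr · 5^0.667
  D(5) = 0.9214 × 5^0.667 = 0.9214 × 2.926 = 2.696 μm
  Mass loss = 2.696 μm × 8.96 g/cm³ = 24.15 g·m⁻²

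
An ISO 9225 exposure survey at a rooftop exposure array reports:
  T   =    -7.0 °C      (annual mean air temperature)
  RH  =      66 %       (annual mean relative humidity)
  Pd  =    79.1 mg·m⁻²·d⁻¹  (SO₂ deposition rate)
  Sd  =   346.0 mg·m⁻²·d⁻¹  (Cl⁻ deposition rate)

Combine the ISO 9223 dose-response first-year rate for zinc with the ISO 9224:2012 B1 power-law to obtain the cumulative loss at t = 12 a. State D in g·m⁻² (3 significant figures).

zinc: temperature factor f = +0.038·(-17.0) = -0.6460
  Pd branch = 0.0129·Pd^0.44·e^(0.046·RH+f) = 0.9633 μm/a
  Cl⁻ term: 0.0175·346.0^0.57·exp(0.008·66+0.085·-7.0) = 0.4584
  r_corr = 0.9633 + 0.4584 = 1.422 μm/a
Long-term exponent b (ISO 9224 Table 2, B1) = 0.813
  D(12) = 1.422 × 12^0.813 = 1.422 × 7.54 = 10.72 μm
  Mass loss = 10.72 μm × 7.14 g/cm³ = 76.54 g·m⁻²

D(12) = 76.5 g·m⁻²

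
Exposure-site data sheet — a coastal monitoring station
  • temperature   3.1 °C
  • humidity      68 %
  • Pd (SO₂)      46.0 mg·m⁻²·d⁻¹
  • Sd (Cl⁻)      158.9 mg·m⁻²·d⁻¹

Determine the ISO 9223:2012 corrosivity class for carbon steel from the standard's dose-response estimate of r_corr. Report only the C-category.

carbon steel: f(T) = +0.150·(T−10) [T≤10 °C] = -1.0350
  sulphur-dioxide contribution → 17.94 μm/a
  chloride contribution → 25.22 μm/a
  total first-year rate 43.15 μm/a
43.2 μm/a falls in (25, 50] for carbon steel → category C3

C3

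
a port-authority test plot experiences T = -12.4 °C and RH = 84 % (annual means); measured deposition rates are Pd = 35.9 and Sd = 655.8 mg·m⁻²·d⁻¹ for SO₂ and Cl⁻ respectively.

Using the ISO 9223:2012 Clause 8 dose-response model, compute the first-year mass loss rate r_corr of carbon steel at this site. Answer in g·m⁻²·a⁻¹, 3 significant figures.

r_corr = 452 g·m⁻²·a⁻¹

carbon steel: f(T) = +0.150·(T−10) [T≤10 °C] = -3.3600
  Pd branch = 1.77·Pd^0.52·e^(0.02·RH+f) = 2.123 μm/a
  Sd branch = 0.102·Sd^0.62·e^(0.033·RH+0.04·T) = 55.39 μm/a
  r_corr = 2.123 + 55.39 = 57.52 μm/a
Convert to mass loss: 57.52 μm/a × 7.85 g/cm³ = 451.5 g·m⁻²·a⁻¹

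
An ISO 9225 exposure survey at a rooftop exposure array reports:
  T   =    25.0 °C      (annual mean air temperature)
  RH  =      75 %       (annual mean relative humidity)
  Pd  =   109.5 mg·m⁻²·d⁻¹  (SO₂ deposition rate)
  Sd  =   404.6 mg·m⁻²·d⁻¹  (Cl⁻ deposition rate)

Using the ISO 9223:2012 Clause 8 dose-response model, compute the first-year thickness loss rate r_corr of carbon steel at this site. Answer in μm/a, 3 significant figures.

carbon steel: temperature factor f = -0.054·(15.0) = -0.8100
  SO₂ term: 1.77·109.5^0.52·exp(0.02·75-0.8100) = 40.56
  Cl⁻ term: 0.102·404.6^0.62·exp(0.033·75+0.04·25.0) = 136.2
  r_corr = 40.56 + 136.2 = 176.7 μm/a

r_corr = 177 μm/a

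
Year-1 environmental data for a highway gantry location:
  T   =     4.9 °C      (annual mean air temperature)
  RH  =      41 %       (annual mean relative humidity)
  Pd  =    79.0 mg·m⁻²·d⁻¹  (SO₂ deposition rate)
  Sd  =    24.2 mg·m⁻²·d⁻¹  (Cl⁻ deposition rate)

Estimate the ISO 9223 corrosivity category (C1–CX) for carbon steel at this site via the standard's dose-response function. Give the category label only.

C2

carbon steel: f(T) = +0.150·(T−10) [T≤10 °C] = -0.7650
  sulphur-dioxide contribution → 18.14 μm/a
  chloride contribution → 3.462 μm/a
  ⇒ r_corr(carbon steel) = 21.6 μm/a
ISO 9223 Table 2 (carbon steel): 1.3 < 21.6 ≤ 25 μm/a ⇒ C2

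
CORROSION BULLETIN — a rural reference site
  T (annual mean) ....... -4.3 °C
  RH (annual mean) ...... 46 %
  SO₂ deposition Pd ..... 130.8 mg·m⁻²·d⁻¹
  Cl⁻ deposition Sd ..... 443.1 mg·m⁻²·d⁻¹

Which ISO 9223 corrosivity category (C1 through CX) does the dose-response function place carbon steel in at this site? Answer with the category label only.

carbon steel: T≤10 °C ⇒ hinge +0.150·(-4.3−10) = -2.1450
  Pd branch = 1.77·Pd^0.52·e^(0.02·RH+f) = 6.555 μm/a
  Sd branch = 0.102·Sd^0.62·e^(0.033·RH+0.04·T) = 17.14 μm/a
  r_corr = 6.555 + 17.14 = 23.69 μm/a
23.7 μm/a falls in (1.3, 25] for carbon steel → category C2

C2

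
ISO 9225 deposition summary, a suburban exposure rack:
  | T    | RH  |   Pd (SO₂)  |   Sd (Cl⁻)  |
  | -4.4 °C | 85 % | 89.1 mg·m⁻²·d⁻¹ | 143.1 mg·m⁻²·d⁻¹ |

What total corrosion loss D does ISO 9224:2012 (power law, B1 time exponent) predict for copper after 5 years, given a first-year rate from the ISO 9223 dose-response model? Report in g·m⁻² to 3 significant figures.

D(5) = 28.6 g·m⁻²

copper: temperature factor f = +0.126·(-14.4) = -1.8144
  sulphur-dioxide contribution → 0.4181 μm/a
  chloride contribution → 0.6731 μm/a
  ⇒ r_corr(copper) = 1.091 μm/a
Long-term exponent b (ISO 9224 Table 2, B1) = 0.667
  D(5) = 1.091 × 5^0.667 = 1.091 × 2.926 = 3.192 μm
  Mass loss = 3.192 μm × 8.96 g/cm³ = 28.6 g·m⁻²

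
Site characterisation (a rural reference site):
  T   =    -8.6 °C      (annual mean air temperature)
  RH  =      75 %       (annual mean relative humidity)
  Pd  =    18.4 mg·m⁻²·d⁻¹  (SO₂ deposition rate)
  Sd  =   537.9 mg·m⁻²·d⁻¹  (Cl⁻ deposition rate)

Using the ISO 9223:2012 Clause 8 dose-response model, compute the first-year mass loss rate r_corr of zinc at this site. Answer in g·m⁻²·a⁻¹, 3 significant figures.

r_corr = 9.10 g·m⁻²·a⁻¹

zinc: f(T) = +0.038·(T−10) [T≤10 °C] = -0.7068
  SO₂ term: 0.0129·18.4^0.44·exp(0.046·75-0.7068) = 0.7219
  Cl⁻ term: 0.0175·537.9^0.57·exp(0.008·75+0.085·-8.6) = 0.5529
  r_corr = 0.7219 + 0.5529 = 1.275 μm/a
Convert to mass loss: 1.275 μm/a × 7.14 g/cm³ = 9.102 g·m⁻²·a⁻¹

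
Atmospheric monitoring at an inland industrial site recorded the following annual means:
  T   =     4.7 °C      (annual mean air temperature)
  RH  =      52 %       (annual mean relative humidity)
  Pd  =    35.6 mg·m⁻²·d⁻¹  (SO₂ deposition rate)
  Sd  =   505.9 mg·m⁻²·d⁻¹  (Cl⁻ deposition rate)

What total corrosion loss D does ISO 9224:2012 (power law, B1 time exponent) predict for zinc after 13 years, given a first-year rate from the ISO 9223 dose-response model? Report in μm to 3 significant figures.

D(13) = 15.5 μm

zinc: temperature factor f = +0.038·(-5.3) = -0.2014
  sulphur-dioxide contribution → 0.5554 μm/a
  chloride contribution → 1.376 μm/a
  ⇒ r_corr(zinc) = 1.931 μm/a
ISO 9224: D(t) = r_corr · t^b with b = 0.813 (zinc, B1)
  D(13) = 1.931 × 13^0.813 = 1.931 × 8.047 = 15.54 μm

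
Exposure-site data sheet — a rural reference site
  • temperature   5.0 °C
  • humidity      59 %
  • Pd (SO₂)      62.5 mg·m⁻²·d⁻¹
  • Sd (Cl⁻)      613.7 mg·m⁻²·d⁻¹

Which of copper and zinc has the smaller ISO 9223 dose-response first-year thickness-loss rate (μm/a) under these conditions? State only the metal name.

copper

copper: temperature factor f = +0.126·(-5.0) = -0.6300
  SO₂ term: 0.0053·62.5^0.26·exp(0.059·59-0.6300) = 0.2688
  Sd branch = 0.01025·Sd^0.27·e^(0.036·RH+0.049·T) = 0.6199 μm/a
  sum: 0.2688 + 0.6199 → r_corr = 0.8887 μm/a
zinc: T≤10 °C ⇒ hinge +0.038·(5.0−10) = -0.1900
  Pd branch = 0.0129·Pd^0.44·e^(0.046·RH+f) = 0.993 μm/a
  Sd branch = 0.0175·Sd^0.57·e^(0.008·RH+0.085·T) = 1.666 μm/a
  r_corr = 0.993 + 1.666 = 2.659 μm/a
Ordering by μm/a: zinc (2.66) > copper (0.889)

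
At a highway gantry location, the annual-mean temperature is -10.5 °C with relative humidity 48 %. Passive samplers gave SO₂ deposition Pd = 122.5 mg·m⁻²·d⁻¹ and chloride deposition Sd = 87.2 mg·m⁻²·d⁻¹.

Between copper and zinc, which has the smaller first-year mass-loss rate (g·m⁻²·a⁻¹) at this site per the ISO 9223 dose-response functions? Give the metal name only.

copper

copper: T≤10 °C ⇒ hinge +0.126·(-10.5−10) = -2.5830
  sulphur-dioxide contribution → 0.02373 μm/a
  chloride contribution → 0.1153 μm/a
  ⇒ r_corr(copper) = 0.139 μm/a
  mass loss = 0.139 μm/a × 8.96 g/cm³ = 1.245 g·m⁻²·a⁻¹
zinc: temperature factor f = +0.038·(-20.5) = -0.7790
  sulphur-dioxide contribution → 0.4467 μm/a
  chloride contribution → 0.1344 μm/a
  ⇒ r_corr(zinc) = 0.581 μm/a
  mass loss = 0.581 μm/a × 7.14 g/cm³ = 4.149 g·m⁻²·a⁻¹
Ordering by g·m⁻²·a⁻¹: zinc (4.15) > copper (1.25)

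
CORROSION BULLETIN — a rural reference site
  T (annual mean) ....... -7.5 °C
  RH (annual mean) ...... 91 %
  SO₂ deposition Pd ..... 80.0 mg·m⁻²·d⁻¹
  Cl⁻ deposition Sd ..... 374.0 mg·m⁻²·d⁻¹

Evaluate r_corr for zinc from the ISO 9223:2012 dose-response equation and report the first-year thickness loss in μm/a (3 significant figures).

zinc: f(T) = +0.038·(T−10) [T≤10 °C] = -0.6650
  sulphur-dioxide contribution → 3 μm/a
  chloride contribution → 0.5609 μm/a
  ⇒ r_corr(zinc) = 3.561 μm/a

r_corr = 3.56 μm/a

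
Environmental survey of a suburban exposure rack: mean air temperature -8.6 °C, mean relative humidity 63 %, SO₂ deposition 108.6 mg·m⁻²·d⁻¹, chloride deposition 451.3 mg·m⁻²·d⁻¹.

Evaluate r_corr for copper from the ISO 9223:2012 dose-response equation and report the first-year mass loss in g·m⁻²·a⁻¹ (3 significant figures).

copper: T≤10 °C ⇒ hinge +0.126·(-8.6−10) = -2.3436
  sulphur-dioxide contribution → 0.0708 μm/a
  chloride contribution → 0.3384 μm/a
  total first-year rate 0.4092 μm/a
Convert to mass loss: 0.4092 μm/a × 8.96 g/cm³ = 3.666 g·m⁻²·a⁻¹

r_corr = 3.67 g·m⁻²·a⁻¹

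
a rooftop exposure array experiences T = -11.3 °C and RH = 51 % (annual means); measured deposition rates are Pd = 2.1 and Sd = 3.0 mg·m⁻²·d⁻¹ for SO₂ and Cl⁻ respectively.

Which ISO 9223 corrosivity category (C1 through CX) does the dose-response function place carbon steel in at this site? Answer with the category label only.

C1

carbon steel: f(T) = +0.150·(T−10) [T≤10 °C] = -3.1950
  sulphur-dioxide contribution → 0.2958 μm/a
  chloride contribution → 0.6903 μm/a
  ⇒ r_corr(carbon steel) = 0.986 μm/a
ISO 9223 Table 2 (carbon steel): 0 < 0.986 ≤ 1.3 μm/a ⇒ C1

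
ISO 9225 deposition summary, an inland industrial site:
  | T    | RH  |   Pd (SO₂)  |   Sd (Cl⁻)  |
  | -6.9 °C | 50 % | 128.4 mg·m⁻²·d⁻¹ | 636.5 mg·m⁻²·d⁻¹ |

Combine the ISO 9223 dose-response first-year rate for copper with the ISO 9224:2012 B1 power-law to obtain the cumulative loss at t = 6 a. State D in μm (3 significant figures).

copper: T≤10 °C ⇒ hinge +0.126·(-6.9−10) = -2.1294
  Pd branch = 0.0053·Pd^0.26·e^(0.059·RH+f) = 0.04255 μm/a
  Cl⁻ term: 0.01025·636.5^0.27·exp(0.036·50+0.049·-6.9) = 0.2527
  sum: 0.04255 + 0.2527 → r_corr = 0.2953 μm/a
Power-law: D(6) = r_corr · 6^0.667
  D(6) = 0.2953 × 6^0.667 = 0.2953 × 3.304 = 0.9755 μm

D(6) = 0.976 μm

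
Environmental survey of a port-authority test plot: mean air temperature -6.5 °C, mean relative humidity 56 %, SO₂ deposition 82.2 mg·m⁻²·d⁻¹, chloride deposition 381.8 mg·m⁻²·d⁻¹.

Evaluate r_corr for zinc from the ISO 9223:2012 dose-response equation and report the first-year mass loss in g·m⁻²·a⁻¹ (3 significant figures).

zinc: temperature factor f = +0.038·(-16.5) = -0.6270
  Pd branch = 0.0129·Pd^0.44·e^(0.046·RH+f) = 0.6303 μm/a
  Sd branch = 0.0175·Sd^0.57·e^(0.008·RH+0.085·T) = 0.467 μm/a
  r_corr = 0.6303 + 0.467 = 1.097 μm/a
Convert to mass loss: 1.097 μm/a × 7.14 g/cm³ = 7.835 g·m⁻²·a⁻¹

r_corr = 7.83 g·m⁻²·a⁻¹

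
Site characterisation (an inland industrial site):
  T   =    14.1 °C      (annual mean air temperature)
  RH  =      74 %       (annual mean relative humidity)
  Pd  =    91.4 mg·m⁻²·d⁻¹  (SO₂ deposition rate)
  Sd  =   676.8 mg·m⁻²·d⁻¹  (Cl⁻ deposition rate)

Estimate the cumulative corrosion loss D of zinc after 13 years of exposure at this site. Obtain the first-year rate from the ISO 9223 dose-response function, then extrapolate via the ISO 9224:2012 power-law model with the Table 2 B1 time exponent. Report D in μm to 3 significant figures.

zinc: temperature factor f = -0.071·(4.1) = -0.2911
  SO₂ term: 0.0129·91.4^0.44·exp(0.046·74-0.2911) = 2.115
  Cl⁻ term: 0.0175·676.8^0.57·exp(0.008·74+0.085·14.1) = 4.305
  r_corr = 2.115 + 4.305 = 6.42 μm/a
Power-law: D(13) = r_corr · 13^0.813
  D(13) = 6.42 × 13^0.813 = 6.42 × 8.047 = 51.66 μm

D(13) = 51.7 μm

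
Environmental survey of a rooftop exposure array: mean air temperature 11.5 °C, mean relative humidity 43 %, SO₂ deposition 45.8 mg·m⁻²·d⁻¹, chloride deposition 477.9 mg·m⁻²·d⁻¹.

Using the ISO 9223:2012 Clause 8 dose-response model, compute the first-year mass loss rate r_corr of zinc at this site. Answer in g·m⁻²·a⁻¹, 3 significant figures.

r_corr = 19.0 g·m⁻²·a⁻¹

zinc: T>10 °C ⇒ hinge -0.071·(11.5−10) = -0.1065
  Pd branch = 0.0129·Pd^0.44·e^(0.046·RH+f) = 0.451 μm/a
  Sd branch = 0.0175·Sd^0.57·e^(0.008·RH+0.085·T) = 2.209 μm/a
  sum: 0.451 + 2.209 → r_corr = 2.66 μm/a
Convert to mass loss: 2.66 μm/a × 7.14 g/cm³ = 18.99 g·m⁻²·a⁻¹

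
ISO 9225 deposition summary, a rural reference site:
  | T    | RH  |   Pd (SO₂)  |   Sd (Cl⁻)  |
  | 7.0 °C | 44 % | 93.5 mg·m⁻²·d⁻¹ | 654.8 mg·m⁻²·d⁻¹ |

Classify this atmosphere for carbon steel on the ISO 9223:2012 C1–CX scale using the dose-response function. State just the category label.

carbon steel: f(T) = +0.150·(T−10) [T≤10 °C] = -0.4500
  Pd branch = 1.77·Pd^0.52·e^(0.02·RH+f) = 28.81 μm/a
  Cl⁻ term: 0.102·654.8^0.62·exp(0.033·44+0.04·7.0) = 32.12
  sum: 28.81 + 32.12 → r_corr = 60.93 μm/a
ISO 9223 Table 2 (carbon steel): 50 < 60.9 ≤ 80 μm/a ⇒ C4

C4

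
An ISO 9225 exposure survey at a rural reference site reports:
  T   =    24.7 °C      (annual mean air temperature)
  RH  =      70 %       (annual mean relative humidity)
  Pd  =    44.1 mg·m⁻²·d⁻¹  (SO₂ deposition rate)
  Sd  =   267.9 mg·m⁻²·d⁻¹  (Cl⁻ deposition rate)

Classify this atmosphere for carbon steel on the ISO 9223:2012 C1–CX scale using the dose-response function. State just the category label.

carbon steel: temperature factor f = -0.054·(14.7) = -0.7938
  SO₂ term: 1.77·44.1^0.52·exp(0.02·70-0.7938) = 23.25
  Sd branch = 0.102·Sd^0.62·e^(0.033·RH+0.04·T) = 88.36 μm/a
  r_corr = 23.25 + 88.36 = 111.6 μm/a
ISO 9223 Table 2 (carbon steel): 80 < 112 ≤ 200 μm/a ⇒ C5

C5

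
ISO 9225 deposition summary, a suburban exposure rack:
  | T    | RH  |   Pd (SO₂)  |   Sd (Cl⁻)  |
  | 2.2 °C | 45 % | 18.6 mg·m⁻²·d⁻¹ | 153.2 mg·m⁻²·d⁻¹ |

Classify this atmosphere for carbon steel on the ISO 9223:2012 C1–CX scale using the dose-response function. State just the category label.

carbon steel: temperature factor f = +0.150·(-7.8) = -1.1700
  sulphur-dioxide contribution → 6.178 μm/a
  chloride contribution → 11.13 μm/a
  ⇒ r_corr(carbon steel) = 17.31 μm/a
Category bounds: 1.3…25 μm/a bracket r_corr ⇒ C2

C2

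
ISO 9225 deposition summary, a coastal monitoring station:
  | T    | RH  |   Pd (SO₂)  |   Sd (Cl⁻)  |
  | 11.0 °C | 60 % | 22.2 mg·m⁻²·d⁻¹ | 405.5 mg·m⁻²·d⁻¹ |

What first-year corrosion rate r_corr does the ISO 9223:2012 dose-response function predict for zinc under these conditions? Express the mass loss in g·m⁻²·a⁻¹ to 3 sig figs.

zinc: T>10 °C ⇒ hinge -0.071·(11.0−10) = -0.0710
  Pd branch = 0.0129·Pd^0.44·e^(0.046·RH+f) = 0.7427 μm/a
  Cl⁻ term: 0.0175·405.5^0.57·exp(0.008·60+0.085·11.0) = 2.209
  sum: 0.7427 + 2.209 → r_corr = 2.951 μm/a
Convert to mass loss: 2.951 μm/a × 7.14 g/cm³ = 21.07 g·m⁻²·a⁻¹

r_corr = 21.1 g·m⁻²·a⁻¹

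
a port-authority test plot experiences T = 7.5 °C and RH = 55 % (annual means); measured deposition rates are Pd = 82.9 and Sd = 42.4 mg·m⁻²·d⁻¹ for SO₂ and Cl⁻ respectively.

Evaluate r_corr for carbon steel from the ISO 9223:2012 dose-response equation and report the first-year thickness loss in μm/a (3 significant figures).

carbon steel: T≤10 °C ⇒ hinge +0.150·(7.5−10) = -0.3750
  Pd branch = 1.77·Pd^0.52·e^(0.02·RH+f) = 36.35 μm/a
  Sd branch = 0.102·Sd^0.62·e^(0.033·RH+0.04·T) = 8.632 μm/a
  sum: 36.35 + 8.632 → r_corr = 44.98 μm/a

r_corr = 45.0 μm/a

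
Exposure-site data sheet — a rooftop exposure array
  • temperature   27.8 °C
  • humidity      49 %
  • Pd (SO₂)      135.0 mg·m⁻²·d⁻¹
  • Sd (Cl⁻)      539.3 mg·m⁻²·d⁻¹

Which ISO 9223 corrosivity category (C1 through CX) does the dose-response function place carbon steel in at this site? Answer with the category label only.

C5

carbon steel: temperature factor f = -0.054·(17.8) = -0.9612
  SO₂ term: 1.77·135.0^0.52·exp(0.02·49-0.9612) = 23.12
  Cl⁻ term: 0.102·539.3^0.62·exp(0.033·49+0.04·27.8) = 77.18
  sum: 23.12 + 77.18 → r_corr = 100.3 μm/a
Category bounds: 80…200 μm/a bracket r_corr ⇒ C5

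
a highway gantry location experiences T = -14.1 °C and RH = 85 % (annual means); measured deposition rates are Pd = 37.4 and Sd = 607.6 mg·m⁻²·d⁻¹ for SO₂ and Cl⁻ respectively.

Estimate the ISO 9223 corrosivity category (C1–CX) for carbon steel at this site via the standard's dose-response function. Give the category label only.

C4

carbon steel: T≤10 °C ⇒ hinge +0.150·(-14.1−10) = -3.6150
  Pd branch = 1.77·Pd^0.52·e^(0.02·RH+f) = 1.715 μm/a
  Cl⁻ term: 0.102·607.6^0.62·exp(0.033·85+0.04·-14.1) = 51.01
  r_corr = 1.715 + 51.01 = 52.73 μm/a
Category bounds: 50…80 μm/a bracket r_corr ⇒ C4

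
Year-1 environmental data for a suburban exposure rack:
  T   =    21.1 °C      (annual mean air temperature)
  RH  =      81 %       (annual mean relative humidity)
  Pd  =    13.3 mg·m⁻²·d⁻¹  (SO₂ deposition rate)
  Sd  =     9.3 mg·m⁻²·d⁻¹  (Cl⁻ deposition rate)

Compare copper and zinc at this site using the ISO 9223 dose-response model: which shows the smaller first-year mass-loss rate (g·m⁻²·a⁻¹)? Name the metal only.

copper: temperature factor f = -0.080·(11.1) = -0.8880
  Pd branch = 0.0053·Pd^0.26·e^(0.059·RH+f) = 0.5085 μm/a
  Cl⁻ term: 0.01025·9.3^0.27·exp(0.036·81+0.049·21.1) = 0.9719
  sum: 0.5085 + 0.9719 → r_corr = 1.48 μm/a
  mass loss = 1.48 μm/a × 8.96 g/cm³ = 13.26 g·m⁻²·a⁻¹
zinc: f(T) = -0.071·(T−10) [T>10 °C] = -0.7881
  SO₂ term: 0.0129·13.3^0.44·exp(0.046·81-0.7881) = 0.7603
  Cl⁻ term: 0.0175·9.3^0.57·exp(0.008·81+0.085·21.1) = 0.7168
  sum: 0.7603 + 0.7168 → r_corr = 1.477 μm/a
  mass loss = 1.477 μm/a × 7.14 g/cm³ = 10.55 g·m⁻²·a⁻¹
Ordering by g·m⁻²·a⁻¹: copper (13.3) > zinc (10.5)

zinc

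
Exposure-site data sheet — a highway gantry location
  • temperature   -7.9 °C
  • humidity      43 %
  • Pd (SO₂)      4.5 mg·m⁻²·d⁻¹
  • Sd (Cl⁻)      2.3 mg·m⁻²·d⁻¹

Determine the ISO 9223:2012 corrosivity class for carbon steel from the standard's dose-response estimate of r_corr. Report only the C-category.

carbon steel: temperature factor f = +0.150·(-17.9) = -2.6850
  SO₂ term: 1.77·4.5^0.52·exp(0.02·43-2.6850) = 0.6238
  Cl⁻ term: 0.102·2.3^0.62·exp(0.033·43+0.04·-7.9) = 0.5151
  r_corr = 0.6238 + 0.5151 = 1.139 μm/a
Category bounds: 0…1.3 μm/a bracket r_corr ⇒ C1

C1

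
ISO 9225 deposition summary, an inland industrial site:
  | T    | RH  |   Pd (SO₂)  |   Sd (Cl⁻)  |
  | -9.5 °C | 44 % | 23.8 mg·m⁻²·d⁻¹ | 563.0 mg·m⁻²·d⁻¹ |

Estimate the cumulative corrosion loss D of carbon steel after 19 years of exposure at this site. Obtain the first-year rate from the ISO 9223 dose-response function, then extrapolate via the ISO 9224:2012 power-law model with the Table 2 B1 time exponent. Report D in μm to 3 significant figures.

carbon steel: f(T) = +0.150·(T−10) [T≤10 °C] = -2.9250
  Pd branch = 1.77·Pd^0.52·e^(0.02·RH+f) = 1.19 μm/a
  Sd branch = 0.102·Sd^0.62·e^(0.033·RH+0.04·T) = 15.12 μm/a
  r_corr = 1.19 + 15.12 = 16.31 μm/a
Power-law: D(19) = r_corr · 19^0.523
  D(19) = 16.31 × 19^0.523 = 16.31 × 4.664 = 76.06 μm

D(19) = 76.1 μm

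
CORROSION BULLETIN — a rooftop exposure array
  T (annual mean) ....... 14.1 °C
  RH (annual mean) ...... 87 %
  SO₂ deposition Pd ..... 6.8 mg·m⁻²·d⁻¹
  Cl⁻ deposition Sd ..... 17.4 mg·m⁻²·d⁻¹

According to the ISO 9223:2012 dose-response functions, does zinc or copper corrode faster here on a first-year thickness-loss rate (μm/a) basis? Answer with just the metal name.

copper

zinc: T>10 °C ⇒ hinge -0.071·(14.1−10) = -0.2911
  Pd branch = 0.0129·Pd^0.44·e^(0.046·RH+f) = 1.226 μm/a
  Cl⁻ term: 0.0175·17.4^0.57·exp(0.008·87+0.085·14.1) = 0.5928
  r_corr = 1.226 + 0.5928 = 1.819 μm/a
copper: f(T) = -0.080·(T−10) [T>10 °C] = -0.3280
  Pd branch = 0.0053·Pd^0.26·e^(0.059·RH+f) = 1.065 μm/a
  Cl⁻ term: 0.01025·17.4^0.27·exp(0.036·87+0.049·14.1) = 1.014
  sum: 1.065 + 1.014 → r_corr = 2.079 μm/a
Ordering by μm/a: copper (2.08) > zinc (1.82)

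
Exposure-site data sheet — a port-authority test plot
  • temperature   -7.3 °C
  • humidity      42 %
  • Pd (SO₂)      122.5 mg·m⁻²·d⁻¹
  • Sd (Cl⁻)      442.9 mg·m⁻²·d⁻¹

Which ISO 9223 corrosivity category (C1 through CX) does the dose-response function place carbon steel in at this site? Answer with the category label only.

C2

carbon steel: f(T) = +0.150·(T−10) [T≤10 °C] = -2.5950
  sulphur-dioxide contribution → 3.729 μm/a
  chloride contribution → 13.32 μm/a
  total first-year rate 17.05 μm/a
Category bounds: 1.3…25 μm/a bracket r_corr ⇒ C2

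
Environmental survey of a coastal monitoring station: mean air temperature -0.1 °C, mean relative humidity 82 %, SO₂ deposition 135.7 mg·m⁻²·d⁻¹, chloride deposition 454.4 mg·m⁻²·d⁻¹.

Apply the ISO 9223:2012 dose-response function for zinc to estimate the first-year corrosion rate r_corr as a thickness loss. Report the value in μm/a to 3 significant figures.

r_corr = 4.41 μm/a

zinc: temperature factor f = +0.038·(-10.1) = -0.3838
  sulphur-dioxide contribution → 3.314 μm/a
  chloride contribution → 1.094 μm/a
  ⇒ r_corr(zinc) = 4.408 μm/a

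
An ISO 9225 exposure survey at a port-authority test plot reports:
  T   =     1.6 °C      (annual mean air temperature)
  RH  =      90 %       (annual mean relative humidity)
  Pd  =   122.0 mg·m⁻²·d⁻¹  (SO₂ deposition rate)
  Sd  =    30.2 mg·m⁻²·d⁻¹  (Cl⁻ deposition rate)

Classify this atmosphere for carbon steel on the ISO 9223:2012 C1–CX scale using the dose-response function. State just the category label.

C4

carbon steel: f(T) = +0.150·(T−10) [T≤10 °C] = -1.2600
  sulphur-dioxide contribution → 36.93 μm/a
  chloride contribution → 17.53 μm/a
  ⇒ r_corr(carbon steel) = 54.46 μm/a
54.5 μm/a falls in (50, 80] for carbon steel → category C4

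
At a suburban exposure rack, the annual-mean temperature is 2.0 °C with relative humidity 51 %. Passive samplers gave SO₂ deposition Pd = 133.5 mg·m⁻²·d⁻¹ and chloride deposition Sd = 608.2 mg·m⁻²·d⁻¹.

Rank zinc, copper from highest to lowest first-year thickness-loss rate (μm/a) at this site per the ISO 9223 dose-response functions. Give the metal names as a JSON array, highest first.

zinc: T≤10 °C ⇒ hinge +0.038·(2.0−10) = -0.3040
  SO₂ term: 0.0129·133.5^0.44·exp(0.046·51-0.3040) = 0.8563
  Sd branch = 0.0175·Sd^0.57·e^(0.008·RH+0.085·T) = 1.205 μm/a
  sum: 0.8563 + 1.205 → r_corr = 2.061 μm/a
copper: f(T) = +0.126·(T−10) [T≤10 °C] = -1.0080
  SO₂ term: 0.0053·133.5^0.26·exp(0.059·51-1.0080) = 0.1399
  Cl⁻ term: 0.01025·608.2^0.27·exp(0.036·51+0.049·2.0) = 0.4003
  sum: 0.1399 + 0.4003 → r_corr = 0.5402 μm/a
Ordering by μm/a: zinc (2.06) > copper (0.54)

["zinc", "copper"]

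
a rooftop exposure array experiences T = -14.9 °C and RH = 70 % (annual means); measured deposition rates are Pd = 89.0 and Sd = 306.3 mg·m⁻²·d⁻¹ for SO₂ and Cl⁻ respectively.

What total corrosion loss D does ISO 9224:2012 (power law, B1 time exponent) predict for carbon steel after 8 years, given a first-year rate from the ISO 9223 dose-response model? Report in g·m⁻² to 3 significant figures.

D(8) = 500 g·m⁻²

carbon steel: f(T) = +0.150·(T−10) [T≤10 °C] = -3.7350
  Pd branch = 1.77·Pd^0.52·e^(0.02·RH+f) = 1.768 μm/a
  Cl⁻ term: 0.102·306.3^0.62·exp(0.033·70+0.04·-14.9) = 19.7
  sum: 1.768 + 19.7 → r_corr = 21.47 μm/a
Power-law: D(8) = r_corr · 8^0.523
  D(8) = 21.47 × 8^0.523 = 21.47 × 2.967 = 63.69 μm
  Mass loss = 63.69 μm × 7.85 g/cm³ = 499.9 g·m⁻²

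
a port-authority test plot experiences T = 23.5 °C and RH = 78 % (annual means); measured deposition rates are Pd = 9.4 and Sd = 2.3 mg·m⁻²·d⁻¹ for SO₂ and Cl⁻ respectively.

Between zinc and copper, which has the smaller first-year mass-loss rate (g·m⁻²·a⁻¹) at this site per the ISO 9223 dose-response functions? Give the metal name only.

zinc: temperature factor f = -0.071·(13.5) = -0.9585
  SO₂ term: 0.0129·9.4^0.44·exp(0.046·78-0.9585) = 0.4794
  Cl⁻ term: 0.0175·2.3^0.57·exp(0.008·78+0.085·23.5) = 0.387
  sum: 0.4794 + 0.387 → r_corr = 0.8665 μm/a
  mass loss = 0.8665 μm/a × 7.14 g/cm³ = 6.187 g·m⁻²·a⁻¹
copper: T>10 °C ⇒ hinge -0.080·(23.5−10) = -1.0800
  SO₂ term: 0.0053·9.4^0.26·exp(0.059·78-1.0800) = 0.3213
  Cl⁻ term: 0.01025·2.3^0.27·exp(0.036·78+0.049·23.5) = 0.6729
  sum: 0.3213 + 0.6729 → r_corr = 0.9942 μm/a
  mass loss = 0.9942 μm/a × 8.96 g/cm³ = 8.908 g·m⁻²·a⁻¹
Ordering by g·m⁻²·a⁻¹: copper (8.91) > zinc (6.19)

zinc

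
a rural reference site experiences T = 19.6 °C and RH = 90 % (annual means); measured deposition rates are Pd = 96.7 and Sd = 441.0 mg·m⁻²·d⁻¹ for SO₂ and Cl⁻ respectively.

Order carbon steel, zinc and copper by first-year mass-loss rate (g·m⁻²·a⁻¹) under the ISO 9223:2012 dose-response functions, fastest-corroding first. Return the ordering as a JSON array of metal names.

["carbon steel", "zinc", "copper"]

carbon steel: f(T) = -0.054·(T−10) [T>10 °C] = -0.5184
  Pd branch = 1.77·Pd^0.52·e^(0.02·RH+f) = 68.7 μm/a
  Sd branch = 0.102·Sd^0.62·e^(0.033·RH+0.04·T) = 189.9 μm/a
  r_corr = 68.7 + 189.9 = 258.6 μm/a
  mass loss = 258.6 μm/a × 7.85 g/cm³ = 2030 g·m⁻²·a⁻¹
zinc: temperature factor f = -0.071·(9.6) = -0.6816
  SO₂ term: 0.0129·96.7^0.44·exp(0.046·90-0.6816) = 3.063
  Sd branch = 0.0175·Sd^0.57·e^(0.008·RH+0.085·T) = 6.118 μm/a
  sum: 3.063 + 6.118 → r_corr = 9.181 μm/a
  mass loss = 9.181 μm/a × 7.14 g/cm³ = 65.55 g·m⁻²·a⁻¹
copper: temperature factor f = -0.080·(9.6) = -0.7680
  SO₂ term: 0.0053·96.7^0.26·exp(0.059·90-0.7680) = 1.633
  Sd branch = 0.01025·Sd^0.27·e^(0.036·RH+0.049·T) = 3.539 μm/a
  r_corr = 1.633 + 3.539 = 5.173 μm/a
  mass loss = 5.173 μm/a × 8.96 g/cm³ = 46.35 g·m⁻²·a⁻¹
Ordering by g·m⁻²·a⁻¹: carbon steel (2030) > zinc (65.6) > copper (46.3)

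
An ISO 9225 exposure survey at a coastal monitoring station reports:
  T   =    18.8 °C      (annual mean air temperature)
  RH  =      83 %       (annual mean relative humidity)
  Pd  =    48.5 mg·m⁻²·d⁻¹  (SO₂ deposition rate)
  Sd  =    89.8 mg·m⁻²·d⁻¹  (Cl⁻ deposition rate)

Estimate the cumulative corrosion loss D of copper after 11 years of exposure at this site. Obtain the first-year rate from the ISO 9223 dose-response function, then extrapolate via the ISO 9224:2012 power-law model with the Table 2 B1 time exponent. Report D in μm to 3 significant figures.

D(11) = 13.3 μm

copper: T>10 °C ⇒ hinge -0.080·(18.8−10) = -0.7040
  Pd branch = 0.0053·Pd^0.26·e^(0.059·RH+f) = 0.9629 μm/a
  Sd branch = 0.01025·Sd^0.27·e^(0.036·RH+0.049·T) = 1.721 μm/a
  sum: 0.9629 + 1.721 → r_corr = 2.684 μm/a
ISO 9224: D(t) = r_corr · t^b with b = 0.667 (copper, B1)
  D(11) = 2.684 × 11^0.667 = 2.684 × 4.95 = 13.29 μm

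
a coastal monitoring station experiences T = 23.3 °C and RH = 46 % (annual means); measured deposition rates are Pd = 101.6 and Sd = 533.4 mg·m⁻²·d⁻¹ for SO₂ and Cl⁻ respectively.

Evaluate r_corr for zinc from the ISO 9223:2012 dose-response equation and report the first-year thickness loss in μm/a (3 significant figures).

r_corr = 6.89 μm/a

zinc: temperature factor f = -0.071·(13.3) = -0.9443
  Pd branch = 0.0129·Pd^0.44·e^(0.046·RH+f) = 0.318 μm/a
  Cl⁻ term: 0.0175·533.4^0.57·exp(0.008·46+0.085·23.3) = 6.567
  sum: 0.318 + 6.567 → r_corr = 6.886 μm/a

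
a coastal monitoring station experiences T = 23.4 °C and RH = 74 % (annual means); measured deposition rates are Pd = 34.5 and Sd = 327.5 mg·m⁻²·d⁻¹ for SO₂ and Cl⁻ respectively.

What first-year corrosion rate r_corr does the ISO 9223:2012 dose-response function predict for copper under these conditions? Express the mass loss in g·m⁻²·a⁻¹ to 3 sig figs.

copper: f(T) = -0.080·(T−10) [T>10 °C] = -1.0720
  sulphur-dioxide contribution → 0.3587 μm/a
  chloride contribution → 2.212 μm/a
  ⇒ r_corr(copper) = 2.57 μm/a
Convert to mass loss: 2.57 μm/a × 8.96 g/cm³ = 23.03 g·m⁻²·a⁻¹

r_corr = 23.0 g·m⁻²·a⁻¹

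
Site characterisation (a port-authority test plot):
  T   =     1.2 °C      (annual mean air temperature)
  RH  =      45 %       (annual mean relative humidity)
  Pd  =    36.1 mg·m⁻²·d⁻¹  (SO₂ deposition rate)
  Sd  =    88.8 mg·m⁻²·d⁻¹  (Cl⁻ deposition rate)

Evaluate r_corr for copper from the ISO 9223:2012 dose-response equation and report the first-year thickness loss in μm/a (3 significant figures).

r_corr = 0.248 μm/a

copper: temperature factor f = +0.126·(-8.8) = -1.1088
  SO₂ term: 0.0053·36.1^0.26·exp(0.059·45-1.1088) = 0.0632
  Cl⁻ term: 0.01025·88.8^0.27·exp(0.036·45+0.049·1.2) = 0.1845
  r_corr = 0.0632 + 0.1845 = 0.2477 μm/a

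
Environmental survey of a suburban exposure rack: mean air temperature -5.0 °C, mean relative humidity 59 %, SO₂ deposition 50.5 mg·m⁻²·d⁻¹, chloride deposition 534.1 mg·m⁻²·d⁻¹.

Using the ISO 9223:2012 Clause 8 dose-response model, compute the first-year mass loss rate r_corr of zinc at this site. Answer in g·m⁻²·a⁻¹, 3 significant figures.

r_corr = 9.11 g·m⁻²·a⁻¹

zinc: temperature factor f = +0.038·(-15.0) = -0.5700
  sulphur-dioxide contribution → 0.6183 μm/a
  chloride contribution → 0.658 μm/a
  ⇒ r_corr(zinc) = 1.276 μm/a
Convert to mass loss: 1.276 μm/a × 7.14 g/cm³ = 9.112 g·m⁻²·a⁻¹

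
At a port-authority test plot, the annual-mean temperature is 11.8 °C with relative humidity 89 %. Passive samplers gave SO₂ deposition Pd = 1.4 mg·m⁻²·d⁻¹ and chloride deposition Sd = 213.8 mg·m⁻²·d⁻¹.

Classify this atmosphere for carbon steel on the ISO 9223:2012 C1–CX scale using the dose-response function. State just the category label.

carbon steel: f(T) = -0.054·(T−10) [T>10 °C] = -0.0972
  sulphur-dioxide contribution → 11.34 μm/a
  chloride contribution → 85.84 μm/a
  ⇒ r_corr(carbon steel) = 97.19 μm/a
Category bounds: 80…200 μm/a bracket r_corr ⇒ C5

C5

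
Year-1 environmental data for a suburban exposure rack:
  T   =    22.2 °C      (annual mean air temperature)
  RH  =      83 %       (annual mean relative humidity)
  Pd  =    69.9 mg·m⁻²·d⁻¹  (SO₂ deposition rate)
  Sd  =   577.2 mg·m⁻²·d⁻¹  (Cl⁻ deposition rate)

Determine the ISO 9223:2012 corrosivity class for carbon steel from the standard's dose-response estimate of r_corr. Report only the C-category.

carbon steel: T>10 °C ⇒ hinge -0.054·(22.2−10) = -0.6588
  SO₂ term: 1.77·69.9^0.52·exp(0.02·83-0.6588) = 43.84
  Sd branch = 0.102·Sd^0.62·e^(0.033·RH+0.04·T) = 197.6 μm/a
  r_corr = 43.84 + 197.6 = 241.5 μm/a
Category bounds: 200…700 μm/a bracket r_corr ⇒ CX

CX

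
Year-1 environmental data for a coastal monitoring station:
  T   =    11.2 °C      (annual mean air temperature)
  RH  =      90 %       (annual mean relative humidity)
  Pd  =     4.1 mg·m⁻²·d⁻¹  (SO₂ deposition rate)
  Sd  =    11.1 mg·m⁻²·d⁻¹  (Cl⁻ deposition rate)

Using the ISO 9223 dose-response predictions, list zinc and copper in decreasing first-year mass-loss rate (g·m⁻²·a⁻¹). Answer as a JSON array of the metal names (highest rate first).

zinc: temperature factor f = -0.071·(1.2) = -0.0852
  Pd branch = 0.0129·Pd^0.44·e^(0.046·RH+f) = 1.384 μm/a
  Cl⁻ term: 0.0175·11.1^0.57·exp(0.008·90+0.085·11.2) = 0.3673
  sum: 1.384 + 0.3673 → r_corr = 1.751 μm/a
  mass loss = 1.751 μm/a × 7.14 g/cm³ = 12.51 g·m⁻²·a⁻¹
copper: temperature factor f = -0.080·(1.2) = -0.0960
  SO₂ term: 0.0053·4.1^0.26·exp(0.059·90-0.0960) = 1.406
  Sd branch = 0.01025·Sd^0.27·e^(0.036·RH+0.049·T) = 0.8678 μm/a
  sum: 1.406 + 0.8678 → r_corr = 2.274 μm/a
  mass loss = 2.274 μm/a × 8.96 g/cm³ = 20.37 g·m⁻²·a⁻¹
Ordering by g·m⁻²·a⁻¹: copper (20.4) > zinc (12.5)

["copper", "zinc"]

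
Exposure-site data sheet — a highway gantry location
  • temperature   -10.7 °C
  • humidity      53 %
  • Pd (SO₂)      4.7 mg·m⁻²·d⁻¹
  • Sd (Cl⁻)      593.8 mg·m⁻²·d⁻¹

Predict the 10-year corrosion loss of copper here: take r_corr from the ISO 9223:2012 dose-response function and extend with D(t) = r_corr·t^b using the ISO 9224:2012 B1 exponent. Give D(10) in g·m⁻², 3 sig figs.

copper: temperature factor f = +0.126·(-20.7) = -2.6082
  Pd branch = 0.0053·Pd^0.26·e^(0.059·RH+f) = 0.01331 μm/a
  Sd branch = 0.01025·Sd^0.27·e^(0.036·RH+0.049·T) = 0.2294 μm/a
  r_corr = 0.01331 + 0.2294 = 0.2427 μm/a
Power-law: D(10) = r_corr · 10^0.667
  D(10) = 0.2427 × 10^0.667 = 0.2427 × 4.645 = 1.127 μm
  Mass loss = 1.127 μm × 8.96 g/cm³ = 10.1 g·m⁻²

D(10) = 10.1 g·m⁻²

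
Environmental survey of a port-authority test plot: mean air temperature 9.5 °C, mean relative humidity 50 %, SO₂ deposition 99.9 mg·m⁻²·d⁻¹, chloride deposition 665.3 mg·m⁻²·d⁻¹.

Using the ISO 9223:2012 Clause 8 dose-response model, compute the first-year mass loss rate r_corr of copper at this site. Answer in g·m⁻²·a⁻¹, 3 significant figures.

r_corr = 7.94 g·m⁻²·a⁻¹

copper: f(T) = +0.126·(T−10) [T≤10 °C] = -0.0630
  sulphur-dioxide contribution → 0.3148 μm/a
  chloride contribution → 0.5713 μm/a
  total first-year rate 0.886 μm/a
Convert to mass loss: 0.886 μm/a × 8.96 g/cm³ = 7.939 g·m⁻²·a⁻¹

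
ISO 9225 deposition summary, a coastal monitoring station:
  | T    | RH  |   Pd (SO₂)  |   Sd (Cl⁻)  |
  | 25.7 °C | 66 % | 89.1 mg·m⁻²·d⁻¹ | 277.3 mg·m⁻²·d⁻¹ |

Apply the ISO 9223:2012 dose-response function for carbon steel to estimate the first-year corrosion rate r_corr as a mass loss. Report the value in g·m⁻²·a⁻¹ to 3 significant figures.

r_corr = 876 g·m⁻²·a⁻¹

carbon steel: temperature factor f = -0.054·(15.7) = -0.8478
  sulphur-dioxide contribution → 29.31 μm/a
  chloride contribution → 82.33 μm/a
  ⇒ r_corr(carbon steel) = 111.6 μm/a
Convert to mass loss: 111.6 μm/a × 7.85 g/cm³ = 876.4 g·m⁻²·a⁻¹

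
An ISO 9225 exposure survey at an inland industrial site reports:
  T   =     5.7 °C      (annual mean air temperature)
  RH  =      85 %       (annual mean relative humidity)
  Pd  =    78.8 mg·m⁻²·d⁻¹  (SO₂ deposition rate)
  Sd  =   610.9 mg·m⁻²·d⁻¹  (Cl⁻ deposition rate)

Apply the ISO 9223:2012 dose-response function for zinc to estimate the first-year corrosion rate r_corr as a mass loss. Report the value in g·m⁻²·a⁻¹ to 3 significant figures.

zinc: T≤10 °C ⇒ hinge +0.038·(5.7−10) = -0.1634
  Pd branch = 0.0129·Pd^0.44·e^(0.046·RH+f) = 3.734 μm/a
  Sd branch = 0.0175·Sd^0.57·e^(0.008·RH+0.085·T) = 2.172 μm/a
  r_corr = 3.734 + 2.172 = 5.906 μm/a
Convert to mass loss: 5.906 μm/a × 7.14 g/cm³ = 42.17 g·m⁻²·a⁻¹

r_corr = 42.2 g·m⁻²·a⁻¹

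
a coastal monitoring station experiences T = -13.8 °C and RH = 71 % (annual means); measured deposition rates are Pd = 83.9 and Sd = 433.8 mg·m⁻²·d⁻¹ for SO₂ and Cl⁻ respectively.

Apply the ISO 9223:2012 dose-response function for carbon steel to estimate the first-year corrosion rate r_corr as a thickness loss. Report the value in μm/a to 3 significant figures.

r_corr = 28.5 μm/a

carbon steel: f(T) = +0.150·(T−10) [T≤10 °C] = -3.5700
  SO₂ term: 1.77·83.9^0.52·exp(0.02·71-3.5700) = 2.063
  Sd branch = 0.102·Sd^0.62·e^(0.033·RH+0.04·T) = 26.4 μm/a
  r_corr = 2.063 + 26.4 = 28.46 μm/a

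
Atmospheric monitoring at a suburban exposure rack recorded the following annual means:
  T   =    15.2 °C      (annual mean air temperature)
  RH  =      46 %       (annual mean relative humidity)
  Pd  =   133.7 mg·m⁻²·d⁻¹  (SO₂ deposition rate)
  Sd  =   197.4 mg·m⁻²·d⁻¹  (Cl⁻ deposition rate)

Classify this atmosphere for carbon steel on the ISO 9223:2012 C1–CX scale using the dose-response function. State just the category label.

C4

carbon steel: T>10 °C ⇒ hinge -0.054·(15.2−10) = -0.2808
  sulphur-dioxide contribution → 42.77 μm/a
  chloride contribution → 22.65 μm/a
  total first-year rate 65.42 μm/a
Category bounds: 50…80 μm/a bracket r_corr ⇒ C4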